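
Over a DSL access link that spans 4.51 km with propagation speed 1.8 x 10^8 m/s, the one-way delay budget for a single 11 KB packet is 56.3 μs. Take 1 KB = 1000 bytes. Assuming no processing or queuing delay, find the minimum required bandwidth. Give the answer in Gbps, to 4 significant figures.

2.817 Gbps

L = 88000 bits.
Propagation delay = 4510 / 180000000 = 25.0556 μs.
Transmission budget = 56.3 − 25.0556 = 31.2444 μs.
R ≥ L / t_tx = 88000 bits / 3.12444e-05 s = 2.817 Gbps.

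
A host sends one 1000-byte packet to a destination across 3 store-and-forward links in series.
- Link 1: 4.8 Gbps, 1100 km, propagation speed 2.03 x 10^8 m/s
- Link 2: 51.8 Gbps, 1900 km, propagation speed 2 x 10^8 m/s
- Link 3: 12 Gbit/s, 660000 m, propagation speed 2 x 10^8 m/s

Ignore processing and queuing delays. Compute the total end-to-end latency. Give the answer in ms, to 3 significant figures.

18.2 ms

L = 1000 × 8 = 8000 bits.
Transmission delays (L/R per hop): 0.00166667, 0.00015444, 0.000666667 ms; sum = 0.00248777 ms.
Propagation delays (d/s per hop): 5.41872, 9.5, 3.3 ms; sum = 18.2187 ms.
End-to-end = 18.2 ms.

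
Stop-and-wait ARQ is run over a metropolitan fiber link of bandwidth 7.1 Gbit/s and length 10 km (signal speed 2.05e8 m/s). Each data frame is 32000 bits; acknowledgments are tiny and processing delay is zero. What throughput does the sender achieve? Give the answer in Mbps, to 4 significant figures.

313.5 Mbps

t_tx = L/R = 32000/7100000000 = 4.50704e-06 s.
t_prop = 10000/2.05e+08 = 4.87805e-05 s; RTT = 9.7561e-05 s.
Cycle = t_tx + RTT = 0.000102068 s.
Throughput = L / cycle = 32000 / 0.000102068 = 313.5 Mbps.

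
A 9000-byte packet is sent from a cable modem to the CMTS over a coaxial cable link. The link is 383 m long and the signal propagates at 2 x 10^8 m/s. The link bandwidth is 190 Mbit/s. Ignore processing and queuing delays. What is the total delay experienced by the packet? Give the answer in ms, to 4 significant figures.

L = 9000 × 8 = 72000 bits.
Transmission delay = L/R = 72000 / 190000000 = 0.378947 ms.
Propagation delay = d/s = 383 m / 200000000 m/s = 0.001915 ms.
Total = 0.3809 ms.

0.3809 ms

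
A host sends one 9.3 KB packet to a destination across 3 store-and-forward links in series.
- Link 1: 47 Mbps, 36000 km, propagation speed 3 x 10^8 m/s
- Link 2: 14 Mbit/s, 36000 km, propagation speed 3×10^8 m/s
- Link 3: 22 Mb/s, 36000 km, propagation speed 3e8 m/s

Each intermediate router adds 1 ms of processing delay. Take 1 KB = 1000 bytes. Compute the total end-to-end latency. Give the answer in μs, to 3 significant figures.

L = 74400 bits.
Transmission delays (L/R per hop): 1582.98, 5314.29, 3381.82 μs; sum = 10279.1 μs.
Propagation delays (d/s per hop): 120000, 120000, 120000 μs; sum = 360000 μs.
Processing at 2 router(s): 2 × 1 ms = 2000 μs.
End-to-end = 372000 μs.

372000 μs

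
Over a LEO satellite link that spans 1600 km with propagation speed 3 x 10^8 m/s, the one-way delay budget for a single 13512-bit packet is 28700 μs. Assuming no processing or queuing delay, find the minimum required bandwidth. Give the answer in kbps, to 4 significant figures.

578.3 kbps

Propagation delay = 1600000 / 300000000 = 5333.33 μs.
Transmission budget = 28700 − 5333.33 = 23366.7 μs.
R ≥ L / t_tx = 13512 bits / 0.0233667 s = 578.3 kbps.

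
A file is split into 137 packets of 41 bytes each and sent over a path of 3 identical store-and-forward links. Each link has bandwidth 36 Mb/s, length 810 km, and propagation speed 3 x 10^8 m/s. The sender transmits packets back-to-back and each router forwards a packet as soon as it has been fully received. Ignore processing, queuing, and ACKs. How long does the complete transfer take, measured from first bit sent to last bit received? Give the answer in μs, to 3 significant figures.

Per-hop transmission t_tx = L/R = 328/36000000 = 9.11111 μs.
Per-hop propagation t_prop = 810000/300000000 = 2700 μs.
Pipeline fill: first packet needs 3·t_tx to clear all hops; remaining 136 packets each add one t_tx.
Total = (3+137-1)·t_tx + 3·t_prop = 139·9.11111 + 3·2700 = 9370 μs.

9370 μs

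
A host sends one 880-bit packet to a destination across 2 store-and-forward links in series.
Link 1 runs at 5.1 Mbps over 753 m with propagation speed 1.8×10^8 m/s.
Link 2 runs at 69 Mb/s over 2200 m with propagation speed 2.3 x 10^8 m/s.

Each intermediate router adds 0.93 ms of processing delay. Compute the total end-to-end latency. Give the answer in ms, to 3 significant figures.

Transmission delays (L/R per hop): 0.172549, 0.0127536 ms; sum = 0.185303 ms.
Propagation delays (d/s per hop): 0.00418333, 0.00956522 ms; sum = 0.0137486 ms.
Processing at 1 router(s): 1 × 0.93 ms = 0.93 ms.
End-to-end = 1.13 ms.

1.13 ms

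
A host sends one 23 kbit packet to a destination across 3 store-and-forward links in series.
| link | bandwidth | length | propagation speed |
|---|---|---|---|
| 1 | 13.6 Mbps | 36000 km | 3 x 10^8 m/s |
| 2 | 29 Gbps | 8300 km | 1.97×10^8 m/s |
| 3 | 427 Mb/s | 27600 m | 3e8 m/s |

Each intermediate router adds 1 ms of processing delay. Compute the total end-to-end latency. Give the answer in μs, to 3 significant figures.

L = 23000 bits.
Transmission delays (L/R per hop): 1691.18, 0.793103, 53.8642 μs; sum = 1745.83 μs.
Propagation delays (d/s per hop): 120000, 42132, 92 μs; sum = 162224 μs.
Processing at 2 router(s): 2 × 1 ms = 2000 μs.
End-to-end = 166000 μs.

166000 μs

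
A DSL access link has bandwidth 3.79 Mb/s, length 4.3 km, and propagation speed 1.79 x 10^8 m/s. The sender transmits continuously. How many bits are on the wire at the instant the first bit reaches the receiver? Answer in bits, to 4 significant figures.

Propagation delay = 4300 / 179000000 = 2.40223e-05 s.
BDP = R × t_prop = 3790000 × 2.40223e-05 = 91.0447 bits.

91.04 bits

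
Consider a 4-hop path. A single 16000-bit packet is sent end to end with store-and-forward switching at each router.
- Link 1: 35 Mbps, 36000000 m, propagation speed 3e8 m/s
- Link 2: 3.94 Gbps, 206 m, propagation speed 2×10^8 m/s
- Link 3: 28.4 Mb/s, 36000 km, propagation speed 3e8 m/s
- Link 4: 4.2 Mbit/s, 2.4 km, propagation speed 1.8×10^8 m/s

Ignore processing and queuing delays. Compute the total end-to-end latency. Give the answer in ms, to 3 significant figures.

Transmission delays (L/R per hop): 0.457143, 0.00406091, 0.56338, 3.80952 ms; sum = 4.83411 ms.
Propagation delays (d/s per hop): 120, 0.00103, 120, 0.0133333 ms; sum = 240.014 ms.
End-to-end = 245 ms.

245 ms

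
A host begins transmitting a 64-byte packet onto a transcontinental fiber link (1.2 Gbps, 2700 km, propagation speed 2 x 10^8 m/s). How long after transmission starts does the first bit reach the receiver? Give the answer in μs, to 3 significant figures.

13500 μs

First bit experiences only propagation delay: d/s = 2700000/200000000 = 13500 μs.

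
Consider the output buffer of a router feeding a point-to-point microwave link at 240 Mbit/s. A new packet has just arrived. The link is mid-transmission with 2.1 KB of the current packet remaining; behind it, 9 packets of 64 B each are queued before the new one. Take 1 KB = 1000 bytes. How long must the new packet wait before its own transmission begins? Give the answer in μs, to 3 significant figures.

89.2 μs

Each queued packet: L/R = 512/240000000 = 2.13333 μs.
9 queued → 19.2 μs.
Plus remaining 16800 bits of current packet: 70 μs.
Queuing delay = 89.2 μs.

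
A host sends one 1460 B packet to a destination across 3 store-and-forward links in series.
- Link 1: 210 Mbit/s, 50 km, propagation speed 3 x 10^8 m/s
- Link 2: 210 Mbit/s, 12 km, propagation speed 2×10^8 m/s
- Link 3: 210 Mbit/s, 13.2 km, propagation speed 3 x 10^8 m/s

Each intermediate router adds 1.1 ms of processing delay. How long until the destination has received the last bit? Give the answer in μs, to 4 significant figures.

2638 μs

L = 1460 × 8 = 11680 bits.
Transmission delay per hop = L/R = 11680/210000000 = 55.619 μs; 3 hops → 166.857 μs.
Propagation delays (d/s per hop): 166.667, 60, 44 μs; sum = 270.667 μs.
Processing at 2 router(s): 2 × 1.1 ms = 2200 μs.
End-to-end = 2638 μs.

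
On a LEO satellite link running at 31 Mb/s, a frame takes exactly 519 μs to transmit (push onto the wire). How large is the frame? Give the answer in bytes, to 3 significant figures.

2010 bytes

L = R × t_tx = 31000000 b/s × 0.000519 s = 16089 bits.
In bytes: 16089 / 8 = 2010 bytes.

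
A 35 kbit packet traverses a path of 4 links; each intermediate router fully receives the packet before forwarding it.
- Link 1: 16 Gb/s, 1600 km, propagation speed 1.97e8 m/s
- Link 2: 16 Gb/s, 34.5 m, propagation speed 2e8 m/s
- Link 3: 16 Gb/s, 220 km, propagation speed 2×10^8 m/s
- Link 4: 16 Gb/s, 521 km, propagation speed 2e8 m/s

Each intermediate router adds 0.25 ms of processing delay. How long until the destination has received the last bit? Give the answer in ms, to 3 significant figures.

L = 35000 bits.
Transmission delay per hop = L/R = 35000/16000000000 = 0.0021875 ms; 4 hops → 0.00875 ms.
Propagation delays (d/s per hop): 8.12183, 0.0001725, 1.1, 2.605 ms; sum = 11.827 ms.
Processing at 3 router(s): 3 × 0.25 ms = 0.75 ms.
End-to-end = 12.6 ms.

12.6 ms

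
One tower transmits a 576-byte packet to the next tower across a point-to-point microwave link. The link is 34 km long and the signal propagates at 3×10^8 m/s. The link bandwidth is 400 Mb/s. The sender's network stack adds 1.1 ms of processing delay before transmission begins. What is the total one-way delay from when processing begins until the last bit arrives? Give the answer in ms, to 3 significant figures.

1.22 ms

L = 576 × 8 = 4608 bits.
Transmission delay = L/R = 4608 / 400000000 = 0.01152 ms.
Propagation delay = d/s = 34000 m / 300000000 m/s = 0.113333 ms.
Plus processing delay 1.1 ms = 1.1 ms.
Total = 1.22 ms.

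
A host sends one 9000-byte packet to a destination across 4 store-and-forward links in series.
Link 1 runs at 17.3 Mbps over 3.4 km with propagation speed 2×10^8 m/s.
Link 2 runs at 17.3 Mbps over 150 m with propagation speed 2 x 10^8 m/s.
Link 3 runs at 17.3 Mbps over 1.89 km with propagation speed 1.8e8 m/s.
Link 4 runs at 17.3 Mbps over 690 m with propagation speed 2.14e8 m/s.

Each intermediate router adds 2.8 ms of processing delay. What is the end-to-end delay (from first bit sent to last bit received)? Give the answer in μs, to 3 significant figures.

25100 μs

L = 9000 × 8 = 72000 bits.
Transmission delay per hop = L/R = 72000/17300000 = 4161.85 μs; 4 hops → 16647.4 μs.
Propagation delays (d/s per hop): 17, 0.75, 10.5, 3.2243 μs; sum = 31.4743 μs.
Processing at 3 router(s): 3 × 2.8 ms = 8400 μs.
End-to-end = 25100 μs.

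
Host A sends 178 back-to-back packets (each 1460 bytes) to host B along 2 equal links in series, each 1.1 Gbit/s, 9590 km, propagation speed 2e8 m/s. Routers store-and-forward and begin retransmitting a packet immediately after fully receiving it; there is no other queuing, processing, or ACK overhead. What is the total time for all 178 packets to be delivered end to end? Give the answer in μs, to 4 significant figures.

97800 μs

Per-hop transmission t_tx = L/R = 11680/1100000000 = 10.6182 μs.
Per-hop propagation t_prop = 9590000/200000000 = 47950 μs.
Pipeline fill: first packet needs 2·t_tx to clear all hops; remaining 177 packets each add one t_tx.
Total = (2+178-1)·t_tx + 2·t_prop = 179·10.6182 + 2·47950 = 97800 μs.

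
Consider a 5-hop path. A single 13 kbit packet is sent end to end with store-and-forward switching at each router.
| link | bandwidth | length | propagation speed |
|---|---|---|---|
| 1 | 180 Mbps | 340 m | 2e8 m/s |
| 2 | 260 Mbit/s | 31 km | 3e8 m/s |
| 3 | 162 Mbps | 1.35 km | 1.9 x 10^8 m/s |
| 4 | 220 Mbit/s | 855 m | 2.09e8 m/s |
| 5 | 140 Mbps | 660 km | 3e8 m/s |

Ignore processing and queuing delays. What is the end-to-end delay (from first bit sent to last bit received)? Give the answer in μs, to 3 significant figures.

L = 13000 bits.
Transmission delays (L/R per hop): 72.2222, 50, 80.2469, 59.0909, 92.8571 μs; sum = 354.417 μs.
Propagation delays (d/s per hop): 1.7, 103.333, 7.10526, 4.09091, 2200 μs; sum = 2316.23 μs.
End-to-end = 2670 μs.

2670 μs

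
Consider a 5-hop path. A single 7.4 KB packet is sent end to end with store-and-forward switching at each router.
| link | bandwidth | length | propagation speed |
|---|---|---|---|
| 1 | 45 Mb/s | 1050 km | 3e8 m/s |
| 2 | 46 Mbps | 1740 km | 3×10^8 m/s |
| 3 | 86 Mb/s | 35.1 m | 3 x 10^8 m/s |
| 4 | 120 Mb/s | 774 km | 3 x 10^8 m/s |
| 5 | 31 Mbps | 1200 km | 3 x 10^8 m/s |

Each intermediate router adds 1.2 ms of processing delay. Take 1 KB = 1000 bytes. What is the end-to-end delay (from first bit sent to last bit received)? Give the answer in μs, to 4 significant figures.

26370 μs

L = 59200 bits.
Transmission delays (L/R per hop): 1315.56, 1286.96, 688.372, 493.333, 1909.68 μs; sum = 5693.89 μs.
Propagation delays (d/s per hop): 3500, 5800, 0.117, 2580, 4000 μs; sum = 15880.1 μs.
Processing at 4 router(s): 4 × 1.2 ms = 4800 μs.
End-to-end = 26370 μs.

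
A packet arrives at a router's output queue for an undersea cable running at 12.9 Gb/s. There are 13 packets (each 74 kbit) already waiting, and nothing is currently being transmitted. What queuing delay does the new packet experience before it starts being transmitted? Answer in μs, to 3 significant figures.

74.6 μs

Each queued packet: L/R = 74000/12900000000 = 5.73643 μs.
13 queued → 74.5736 μs.
Queuing delay = 74.6 μs.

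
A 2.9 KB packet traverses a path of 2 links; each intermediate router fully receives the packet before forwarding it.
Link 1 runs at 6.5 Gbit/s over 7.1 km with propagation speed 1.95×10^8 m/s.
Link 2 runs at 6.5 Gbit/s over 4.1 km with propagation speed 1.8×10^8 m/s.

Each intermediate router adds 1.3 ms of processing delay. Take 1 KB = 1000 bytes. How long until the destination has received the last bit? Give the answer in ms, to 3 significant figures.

1.37 ms

L = 23200 bits.
Transmission delay per hop = L/R = 23200/6500000000 = 0.00356923 ms; 2 hops → 0.00713846 ms.
Propagation delays (d/s per hop): 0.0364103, 0.0227778 ms; sum = 0.059188 ms.
Processing at 1 router(s): 1 × 1.3 ms = 1.3 ms.
End-to-end = 1.37 ms.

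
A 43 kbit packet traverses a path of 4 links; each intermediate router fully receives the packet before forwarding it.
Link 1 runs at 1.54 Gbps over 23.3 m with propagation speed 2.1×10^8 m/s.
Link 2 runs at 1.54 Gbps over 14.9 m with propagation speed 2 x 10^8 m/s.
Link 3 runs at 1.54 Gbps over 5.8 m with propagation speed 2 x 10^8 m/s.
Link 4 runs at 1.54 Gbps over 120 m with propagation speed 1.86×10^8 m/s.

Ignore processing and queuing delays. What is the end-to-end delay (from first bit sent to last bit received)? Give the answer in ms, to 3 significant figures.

0.113 ms

L = 43000 bits.
Transmission delay per hop = L/R = 43000/1540000000 = 0.0279221 ms; 4 hops → 0.111688 ms.
Propagation delays (d/s per hop): 0.000110952, 7.45e-05, 2.9e-05, 0.000645161 ms; sum = 0.000859614 ms.
End-to-end = 0.113 ms.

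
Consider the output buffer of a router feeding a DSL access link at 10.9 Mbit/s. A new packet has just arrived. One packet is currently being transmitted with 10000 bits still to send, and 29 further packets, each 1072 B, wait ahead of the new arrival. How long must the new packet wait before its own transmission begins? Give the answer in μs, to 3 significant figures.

Each queued packet: L/R = 8576/10900000 = 786.789 μs.
29 queued → 22816.9 μs.
Plus remaining 10000 bits of current packet: 917.431 μs.
Queuing delay = 23700 μs.

23700 μs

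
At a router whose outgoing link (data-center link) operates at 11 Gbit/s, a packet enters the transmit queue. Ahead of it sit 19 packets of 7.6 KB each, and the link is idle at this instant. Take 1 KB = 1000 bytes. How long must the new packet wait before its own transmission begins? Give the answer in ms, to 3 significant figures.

0.105 ms

Each queued packet: L/R = 60800/11000000000 = 0.00552727 ms.
19 queued → 0.105018 ms.
Queuing delay = 0.105 ms.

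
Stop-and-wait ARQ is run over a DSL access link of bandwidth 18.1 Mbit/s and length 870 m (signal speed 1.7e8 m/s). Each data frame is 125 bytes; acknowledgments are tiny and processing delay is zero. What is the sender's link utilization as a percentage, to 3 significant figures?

84.4 %

t_tx = L/R = 1000/18100000 = 5.52486e-05 s.
t_prop = 870/170000000 = 5.11765e-06 s; RTT = 1.02353e-05 s.
Cycle = t_tx + RTT = 6.54839e-05 s.
Utilization = t_tx / cycle = 5.52486e-05/6.54839e-05 = 84.4 %.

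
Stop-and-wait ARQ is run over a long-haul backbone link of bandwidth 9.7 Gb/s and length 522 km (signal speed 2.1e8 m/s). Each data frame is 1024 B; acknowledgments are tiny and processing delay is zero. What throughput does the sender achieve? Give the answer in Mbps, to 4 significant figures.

t_tx = L/R = 8192/9700000000 = 8.44536e-07 s.
t_prop = 522000/210000000 = 0.00248571 s; RTT = 0.00497143 s.
Cycle = t_tx + RTT = 0.00497227 s.
Throughput = L / cycle = 8192 / 0.00497227 = 1.648 Mbps.

1.648 Mbps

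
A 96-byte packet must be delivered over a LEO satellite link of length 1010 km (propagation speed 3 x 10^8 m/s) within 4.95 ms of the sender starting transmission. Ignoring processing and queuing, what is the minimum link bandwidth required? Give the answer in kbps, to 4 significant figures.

L = 768 bits.
Propagation delay = 1010000 / 300000000 = 3.36667 ms.
Transmission budget = 4.95 − 3.36667 = 1.58333 ms.
R ≥ L / t_tx = 768 bits / 0.00158333 s = 485.1 kbps.

485.1 kbps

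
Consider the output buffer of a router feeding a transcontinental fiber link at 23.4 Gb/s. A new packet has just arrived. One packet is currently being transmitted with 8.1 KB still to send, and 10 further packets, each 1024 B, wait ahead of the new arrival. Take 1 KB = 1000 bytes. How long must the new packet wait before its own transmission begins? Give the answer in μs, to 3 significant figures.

Each queued packet: L/R = 8192/23400000000 = 0.350085 μs.
10 queued → 3.50085 μs.
Plus remaining 64800 bits of current packet: 2.76923 μs.
Queuing delay = 6.27 μs.

6.27 μs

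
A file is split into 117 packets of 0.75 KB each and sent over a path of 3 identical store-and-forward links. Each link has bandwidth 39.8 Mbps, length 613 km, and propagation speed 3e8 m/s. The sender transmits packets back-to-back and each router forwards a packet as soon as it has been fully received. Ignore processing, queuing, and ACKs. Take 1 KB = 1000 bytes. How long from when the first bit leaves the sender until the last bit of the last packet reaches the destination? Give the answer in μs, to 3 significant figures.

Per-hop transmission t_tx = L/R = 6000/39800000 = 150.754 μs.
Per-hop propagation t_prop = 613000/300000000 = 2043.33 μs.
Pipeline fill: first packet needs 3·t_tx to clear all hops; remaining 116 packets each add one t_tx.
Total = (3+117-1)·t_tx + 3·t_prop = 119·150.754 + 3·2043.33 = 24100 μs.

24100 μs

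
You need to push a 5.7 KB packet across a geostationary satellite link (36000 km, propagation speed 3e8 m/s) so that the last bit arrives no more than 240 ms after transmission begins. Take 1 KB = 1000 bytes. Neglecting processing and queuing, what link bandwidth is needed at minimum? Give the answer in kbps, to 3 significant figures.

L = 45600 bits.
Propagation delay = 36000000 / 300000000 = 120 ms.
Transmission budget = 240 − 120 = 120 ms.
R ≥ L / t_tx = 45600 bits / 0.12 s = 380 kbps.

380 kbps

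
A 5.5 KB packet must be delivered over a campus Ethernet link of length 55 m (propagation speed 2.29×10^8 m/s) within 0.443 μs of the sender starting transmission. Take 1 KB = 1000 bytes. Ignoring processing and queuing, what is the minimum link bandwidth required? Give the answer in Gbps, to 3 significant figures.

217 Gbps

L = 44000 bits.
Propagation delay = 55 / 229000000 = 0.240175 μs.
Transmission budget = 0.443 − 0.240175 = 0.202825 μs.
R ≥ L / t_tx = 44000 bits / 2.02825e-07 s = 217 Gbps.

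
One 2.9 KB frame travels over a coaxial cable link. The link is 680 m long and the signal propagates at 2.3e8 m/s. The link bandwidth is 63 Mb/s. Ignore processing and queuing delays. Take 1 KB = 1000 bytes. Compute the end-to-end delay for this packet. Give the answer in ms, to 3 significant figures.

0.371 ms

L = 23200 bits.
Transmission delay = L/R = 23200 / 63000000 = 0.368254 ms.
Propagation delay = d/s = 680 m / 2.3e+08 m/s = 0.00295652 ms.
Total = 0.371 ms.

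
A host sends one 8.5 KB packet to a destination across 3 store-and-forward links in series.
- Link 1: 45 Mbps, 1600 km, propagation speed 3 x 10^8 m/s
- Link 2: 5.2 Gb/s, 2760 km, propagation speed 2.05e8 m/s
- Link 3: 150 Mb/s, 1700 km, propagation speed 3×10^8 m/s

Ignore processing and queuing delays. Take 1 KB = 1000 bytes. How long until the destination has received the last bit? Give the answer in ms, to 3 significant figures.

L = 68000 bits.
Transmission delays (L/R per hop): 1.51111, 0.0130769, 0.453333 ms; sum = 1.97752 ms.
Propagation delays (d/s per hop): 5.33333, 13.4634, 5.66667 ms; sum = 24.4634 ms.
End-to-end = 26.4 ms.

26.4 ms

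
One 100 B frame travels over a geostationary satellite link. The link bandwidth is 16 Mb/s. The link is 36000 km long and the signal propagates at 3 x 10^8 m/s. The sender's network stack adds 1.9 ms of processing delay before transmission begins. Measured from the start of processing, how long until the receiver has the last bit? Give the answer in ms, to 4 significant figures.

L = 100 × 8 = 800 bits.
Transmission delay = L/R = 800 / 16000000 = 0.05 ms.
Propagation delay = d/s = 36000000 m / 300000000 m/s = 120 ms.
Plus processing delay 1.9 ms = 1.9 ms.
Total = 122.0 ms.

122.0 ms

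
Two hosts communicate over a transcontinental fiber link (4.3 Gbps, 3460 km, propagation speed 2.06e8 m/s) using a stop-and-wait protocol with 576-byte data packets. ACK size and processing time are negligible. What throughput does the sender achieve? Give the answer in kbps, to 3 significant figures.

t_tx = L/R = 4608/4300000000 = 1.07163e-06 s.
t_prop = 3460000/206000000 = 0.0167961 s; RTT = 0.0335922 s.
Cycle = t_tx + RTT = 0.0335933 s.
Throughput = L / cycle = 4608 / 0.0335933 = 137 kbps.

137 kbps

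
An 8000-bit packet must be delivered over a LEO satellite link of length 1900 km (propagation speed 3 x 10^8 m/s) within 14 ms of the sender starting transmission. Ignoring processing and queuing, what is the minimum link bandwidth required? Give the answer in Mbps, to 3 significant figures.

1.04 Mbps

Propagation delay = 1900000 / 300000000 = 6.33333 ms.
Transmission budget = 14 − 6.33333 = 7.66667 ms.
R ≥ L / t_tx = 8000 bits / 0.00766667 s = 1.04 Mbps.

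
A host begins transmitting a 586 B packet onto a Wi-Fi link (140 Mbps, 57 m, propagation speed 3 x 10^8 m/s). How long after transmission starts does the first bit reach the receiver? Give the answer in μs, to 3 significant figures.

First bit experiences only propagation delay: d/s = 57/300000000 = 0.190 μs.

0.190 μs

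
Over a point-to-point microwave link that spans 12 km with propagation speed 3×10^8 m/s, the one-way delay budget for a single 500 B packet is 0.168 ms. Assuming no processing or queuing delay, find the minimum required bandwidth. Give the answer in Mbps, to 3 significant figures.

L = 4000 bits.
Propagation delay = 12000 / 300000000 = 0.04 ms.
Transmission budget = 0.168 − 0.04 = 0.128 ms.
R ≥ L / t_tx = 4000 bits / 0.000128 s = 31.3 Mbps.

31.3 Mbps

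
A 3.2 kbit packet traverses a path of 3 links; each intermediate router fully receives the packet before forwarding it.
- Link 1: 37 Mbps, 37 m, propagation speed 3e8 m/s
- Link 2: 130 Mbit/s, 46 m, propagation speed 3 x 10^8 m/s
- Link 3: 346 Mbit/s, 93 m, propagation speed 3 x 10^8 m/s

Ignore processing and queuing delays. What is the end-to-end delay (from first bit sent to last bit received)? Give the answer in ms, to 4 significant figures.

0.1209 ms

L = 3200 bits.
Transmission delays (L/R per hop): 0.0864865, 0.0246154, 0.00924855 ms; sum = 0.12035 ms.
Propagation delays (d/s per hop): 0.000123333, 0.000153333, 0.00031 ms; sum = 0.000586667 ms.
End-to-end = 0.1209 ms.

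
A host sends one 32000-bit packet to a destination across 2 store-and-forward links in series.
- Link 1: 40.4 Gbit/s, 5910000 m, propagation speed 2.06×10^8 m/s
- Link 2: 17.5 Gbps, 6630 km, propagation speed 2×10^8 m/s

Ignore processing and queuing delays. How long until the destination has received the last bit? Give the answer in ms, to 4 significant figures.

Transmission delays (L/R per hop): 0.000792079, 0.00182857 ms; sum = 0.00262065 ms.
Propagation delays (d/s per hop): 28.6893, 33.15 ms; sum = 61.8393 ms.
End-to-end = 61.84 ms.

61.84 ms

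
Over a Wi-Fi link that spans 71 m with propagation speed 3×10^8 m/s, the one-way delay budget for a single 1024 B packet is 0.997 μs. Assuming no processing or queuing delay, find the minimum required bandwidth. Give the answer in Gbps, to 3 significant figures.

10.8 Gbps

L = 8192 bits.
Propagation delay = 71 / 300000000 = 0.236667 μs.
Transmission budget = 0.997 − 0.236667 = 0.760333 μs.
R ≥ L / t_tx = 8192 bits / 7.60333e-07 s = 10.8 Gbps.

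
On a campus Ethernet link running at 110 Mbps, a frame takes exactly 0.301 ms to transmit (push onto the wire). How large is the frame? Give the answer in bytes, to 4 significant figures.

4139 bytes

L = R × t_tx = 110000000 b/s × 0.000301 s = 33110 bits.
In bytes: 33110 / 8 = 4139 bytes.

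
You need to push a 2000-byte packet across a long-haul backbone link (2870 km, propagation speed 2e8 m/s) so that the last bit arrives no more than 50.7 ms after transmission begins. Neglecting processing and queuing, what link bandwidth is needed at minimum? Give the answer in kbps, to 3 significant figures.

L = 16000 bits.
Propagation delay = 2870000 / 200000000 = 14.35 ms.
Transmission budget = 50.7 − 14.35 = 36.35 ms.
R ≥ L / t_tx = 16000 bits / 0.03635 s = 440 kbps.

440 kbps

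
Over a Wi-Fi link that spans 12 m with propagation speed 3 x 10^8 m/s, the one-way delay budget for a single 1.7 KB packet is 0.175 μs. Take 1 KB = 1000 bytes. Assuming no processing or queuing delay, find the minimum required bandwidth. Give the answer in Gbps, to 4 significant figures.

L = 13600 bits.
Propagation delay = 12 / 300000000 = 0.04 μs.
Transmission budget = 0.175 − 0.04 = 0.135 μs.
R ≥ L / t_tx = 13600 bits / 1.35e-07 s = 100.7 Gbps.

100.7 Gbps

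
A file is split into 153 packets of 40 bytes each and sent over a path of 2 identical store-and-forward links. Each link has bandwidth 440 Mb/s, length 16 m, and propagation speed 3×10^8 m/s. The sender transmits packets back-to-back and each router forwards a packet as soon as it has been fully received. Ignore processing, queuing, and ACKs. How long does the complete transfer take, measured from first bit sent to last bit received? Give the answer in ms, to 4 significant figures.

0.1121 ms

Per-hop transmission t_tx = L/R = 320/440000000 = 0.000727273 ms.
Per-hop propagation t_prop = 16/300000000 = 5.33333e-05 ms.
Pipeline fill: first packet needs 2·t_tx to clear all hops; remaining 152 packets each add one t_tx.
Total = (2+153-1)·t_tx + 2·t_prop = 154·0.000727273 + 2·5.33333e-05 = 0.1121 ms.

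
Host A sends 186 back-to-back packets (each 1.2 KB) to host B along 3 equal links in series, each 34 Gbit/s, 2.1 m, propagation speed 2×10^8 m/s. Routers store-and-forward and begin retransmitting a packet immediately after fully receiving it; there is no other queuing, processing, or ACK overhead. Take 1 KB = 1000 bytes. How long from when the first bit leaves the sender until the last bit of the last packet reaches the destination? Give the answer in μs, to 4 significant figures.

Per-hop transmission t_tx = L/R = 9600/34000000000 = 0.282353 μs.
Per-hop propagation t_prop = 2.1/200000000 = 0.0105 μs.
Pipeline fill: first packet needs 3·t_tx to clear all hops; remaining 185 packets each add one t_tx.
Total = (3+186-1)·t_tx + 3·t_prop = 188·0.282353 + 3·0.0105 = 53.11 μs.

53.11 μs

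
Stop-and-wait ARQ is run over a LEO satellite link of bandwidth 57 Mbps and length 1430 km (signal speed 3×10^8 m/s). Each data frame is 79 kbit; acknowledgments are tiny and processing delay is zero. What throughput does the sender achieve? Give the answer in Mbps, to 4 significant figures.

7.235 Mbps

t_tx = L/R = 79000/57000000 = 0.00138596 s.
t_prop = 1430000/300000000 = 0.00476667 s; RTT = 0.00953333 s.
Cycle = t_tx + RTT = 0.0109193 s.
Throughput = L / cycle = 79000 / 0.0109193 = 7.235 Mbps.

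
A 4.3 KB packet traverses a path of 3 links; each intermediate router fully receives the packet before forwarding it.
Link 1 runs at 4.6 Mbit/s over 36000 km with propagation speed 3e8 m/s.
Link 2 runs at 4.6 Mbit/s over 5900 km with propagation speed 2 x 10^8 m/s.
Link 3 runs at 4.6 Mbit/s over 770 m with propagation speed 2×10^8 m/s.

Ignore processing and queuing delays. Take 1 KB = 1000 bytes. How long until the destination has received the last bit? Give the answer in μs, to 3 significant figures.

172000 μs

L = 34400 bits.
Transmission delay per hop = L/R = 34400/4600000 = 7478.26 μs; 3 hops → 22434.8 μs.
Propagation delays (d/s per hop): 120000, 29500, 3.85 μs; sum = 149504 μs.
End-to-end = 172000 μs.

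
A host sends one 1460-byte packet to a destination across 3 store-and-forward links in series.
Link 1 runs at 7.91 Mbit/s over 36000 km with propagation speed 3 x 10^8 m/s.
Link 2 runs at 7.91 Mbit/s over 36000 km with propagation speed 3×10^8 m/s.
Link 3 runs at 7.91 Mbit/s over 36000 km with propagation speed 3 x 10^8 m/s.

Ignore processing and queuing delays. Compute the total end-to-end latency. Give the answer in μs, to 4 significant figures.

364400 μs

L = 1460 × 8 = 11680 bits.
Transmission delay per hop = L/R = 11680/7910000 = 1476.61 μs; 3 hops → 4429.84 μs.
Propagation delays (d/s per hop): 120000, 120000, 120000 μs; sum = 360000 μs.
End-to-end = 364400 μs.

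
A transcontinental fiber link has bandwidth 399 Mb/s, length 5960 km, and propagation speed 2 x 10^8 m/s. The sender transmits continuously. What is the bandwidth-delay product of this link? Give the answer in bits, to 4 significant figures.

11890000 bits

Propagation delay = 5960000 / 200000000 = 0.0298 s.
BDP = R × t_prop = 399000000 × 0.0298 = 11890200 bits.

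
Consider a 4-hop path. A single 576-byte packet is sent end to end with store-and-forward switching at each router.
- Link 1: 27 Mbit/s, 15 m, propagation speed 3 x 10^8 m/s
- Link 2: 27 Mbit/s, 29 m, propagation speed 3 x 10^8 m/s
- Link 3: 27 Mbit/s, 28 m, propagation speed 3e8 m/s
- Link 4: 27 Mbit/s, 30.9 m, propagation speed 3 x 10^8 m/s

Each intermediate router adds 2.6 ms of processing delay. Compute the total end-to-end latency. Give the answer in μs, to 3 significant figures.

8480 μs

L = 576 × 8 = 4608 bits.
Transmission delay per hop = L/R = 4608/27000000 = 170.667 μs; 4 hops → 682.667 μs.
Propagation delays (d/s per hop): 0.05, 0.0966667, 0.0933333, 0.103 μs; sum = 0.343 μs.
Processing at 3 router(s): 3 × 2.6 ms = 7800 μs.
End-to-end = 8480 μs.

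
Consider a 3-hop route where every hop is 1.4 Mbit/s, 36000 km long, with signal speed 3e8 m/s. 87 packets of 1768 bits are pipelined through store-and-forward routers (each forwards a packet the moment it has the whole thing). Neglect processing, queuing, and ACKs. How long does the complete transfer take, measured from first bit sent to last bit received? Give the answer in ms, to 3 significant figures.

472 ms

Per-hop transmission t_tx = L/R = 1768/1400000 = 1.26286 ms.
Per-hop propagation t_prop = 36000000/300000000 = 120 ms.
Pipeline fill: first packet needs 3·t_tx to clear all hops; remaining 86 packets each add one t_tx.
Total = (3+87-1)·t_tx + 3·t_prop = 89·1.26286 + 3·120 = 472 ms.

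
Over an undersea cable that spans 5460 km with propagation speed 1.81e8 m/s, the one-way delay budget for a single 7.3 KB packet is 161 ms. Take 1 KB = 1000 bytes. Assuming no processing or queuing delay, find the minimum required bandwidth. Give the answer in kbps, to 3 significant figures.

L = 58400 bits.
Propagation delay = 5460000 / 181000000 = 30.1657 ms.
Transmission budget = 161 − 30.1657 = 130.834 ms.
R ≥ L / t_tx = 58400 bits / 0.130834 s = 446 kbps.

446 kbps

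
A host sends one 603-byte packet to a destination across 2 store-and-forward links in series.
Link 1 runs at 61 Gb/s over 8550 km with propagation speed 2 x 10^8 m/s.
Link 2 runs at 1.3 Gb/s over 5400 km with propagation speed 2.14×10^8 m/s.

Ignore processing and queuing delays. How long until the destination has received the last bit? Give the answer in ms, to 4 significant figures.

L = 603 × 8 = 4824 bits.
Transmission delays (L/R per hop): 7.9082e-05, 0.00371077 ms; sum = 0.00378985 ms.
Propagation delays (d/s per hop): 42.75, 25.2336 ms; sum = 67.9836 ms.
End-to-end = 67.99 ms.

67.99 ms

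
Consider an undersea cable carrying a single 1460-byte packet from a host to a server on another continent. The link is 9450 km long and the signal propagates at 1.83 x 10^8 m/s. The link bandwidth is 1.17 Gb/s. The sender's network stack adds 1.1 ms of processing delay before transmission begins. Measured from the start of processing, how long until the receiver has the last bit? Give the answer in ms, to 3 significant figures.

L = 1460 × 8 = 11680 bits.
Transmission delay = L/R = 11680 / 1170000000 = 0.00998291 ms.
Propagation delay = d/s = 9450000 m / 183000000 m/s = 51.6393 ms.
Plus processing delay 1.1 ms = 1.1 ms.
Total = 52.7 ms.

52.7 ms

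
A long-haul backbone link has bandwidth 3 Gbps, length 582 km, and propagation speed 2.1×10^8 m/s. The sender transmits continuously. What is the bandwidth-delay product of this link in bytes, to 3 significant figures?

Propagation delay = 582000 / 210000000 = 0.00277143 s.
BDP = R × t_prop = 3000000000 × 0.00277143 = 8314290 bits.
In bytes: 8314290/8 = 1040000 bytes.

1040000 bytes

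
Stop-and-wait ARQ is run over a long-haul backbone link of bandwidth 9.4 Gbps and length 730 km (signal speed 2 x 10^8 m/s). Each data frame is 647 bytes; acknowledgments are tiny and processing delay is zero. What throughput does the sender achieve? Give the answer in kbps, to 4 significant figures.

t_tx = L/R = 5176/9400000000 = 5.50638e-07 s.
t_prop = 730000/200000000 = 0.00365 s; RTT = 0.0073 s.
Cycle = t_tx + RTT = 0.00730055 s.
Throughput = L / cycle = 5176 / 0.00730055 = 709.0 kbps.

709.0 kbps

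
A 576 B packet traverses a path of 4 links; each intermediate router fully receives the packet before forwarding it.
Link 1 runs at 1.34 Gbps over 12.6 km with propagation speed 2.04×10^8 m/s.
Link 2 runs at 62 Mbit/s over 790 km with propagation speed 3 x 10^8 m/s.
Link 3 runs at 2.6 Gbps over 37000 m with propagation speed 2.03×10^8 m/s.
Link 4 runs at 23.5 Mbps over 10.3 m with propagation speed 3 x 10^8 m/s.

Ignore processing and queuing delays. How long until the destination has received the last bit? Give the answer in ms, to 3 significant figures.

3.15 ms

L = 576 × 8 = 4608 bits.
Transmission delays (L/R per hop): 0.00343881, 0.0743226, 0.00177231, 0.196085 ms; sum = 0.275619 ms.
Propagation delays (d/s per hop): 0.0617647, 2.63333, 0.182266, 3.43333e-05 ms; sum = 2.8774 ms.
End-to-end = 3.15 ms.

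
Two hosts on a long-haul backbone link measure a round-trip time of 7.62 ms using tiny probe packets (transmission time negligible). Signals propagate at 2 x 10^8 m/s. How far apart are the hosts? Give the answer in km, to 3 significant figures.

762 km

One-way propagation = RTT/2 = 3.81 ms.
d = s × t = 200000000 × 0.00381 = 762 km.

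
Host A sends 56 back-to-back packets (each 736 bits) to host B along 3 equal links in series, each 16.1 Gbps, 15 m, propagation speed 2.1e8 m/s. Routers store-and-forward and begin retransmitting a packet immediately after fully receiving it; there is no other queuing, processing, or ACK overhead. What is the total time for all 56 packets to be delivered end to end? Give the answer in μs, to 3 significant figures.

Per-hop transmission t_tx = L/R = 736/1.61e+10 = 0.0457143 μs.
Per-hop propagation t_prop = 15/210000000 = 0.0714286 μs.
Pipeline fill: first packet needs 3·t_tx to clear all hops; remaining 55 packets each add one t_tx.
Total = (3+56-1)·t_tx + 3·t_prop = 58·0.0457143 + 3·0.0714286 = 2.87 μs.

2.87 μs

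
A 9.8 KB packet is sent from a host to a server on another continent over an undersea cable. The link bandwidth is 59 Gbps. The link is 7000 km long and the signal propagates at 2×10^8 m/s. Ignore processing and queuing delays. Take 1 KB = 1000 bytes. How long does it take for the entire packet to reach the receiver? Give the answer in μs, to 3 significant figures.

L = 78400 bits.
Transmission delay = L/R = 78400 / 59000000000 = 1.32881 μs.
Propagation delay = d/s = 7000000 m / 200000000 m/s = 35000 μs.
Total = 35000 μs.

35000 μs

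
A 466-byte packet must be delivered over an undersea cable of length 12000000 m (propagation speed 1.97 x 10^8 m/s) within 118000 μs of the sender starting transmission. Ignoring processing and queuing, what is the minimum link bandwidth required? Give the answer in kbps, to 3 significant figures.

65.3 kbps

L = 3728 bits.
Propagation delay = 12000000 / 197000000 = 60913.7 μs.
Transmission budget = 118000 − 60913.7 = 57086.3 μs.
R ≥ L / t_tx = 3728 bits / 0.0570863 s = 65.3 kbps.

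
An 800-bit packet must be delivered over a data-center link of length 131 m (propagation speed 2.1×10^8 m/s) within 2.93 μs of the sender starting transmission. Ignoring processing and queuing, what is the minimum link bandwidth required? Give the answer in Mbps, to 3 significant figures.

Propagation delay = 131 / 210000000 = 0.62381 μs.
Transmission budget = 2.93 − 0.62381 = 2.30619 μs.
R ≥ L / t_tx = 800 bits / 2.30619e-06 s = 347 Mbps.

347 Mbps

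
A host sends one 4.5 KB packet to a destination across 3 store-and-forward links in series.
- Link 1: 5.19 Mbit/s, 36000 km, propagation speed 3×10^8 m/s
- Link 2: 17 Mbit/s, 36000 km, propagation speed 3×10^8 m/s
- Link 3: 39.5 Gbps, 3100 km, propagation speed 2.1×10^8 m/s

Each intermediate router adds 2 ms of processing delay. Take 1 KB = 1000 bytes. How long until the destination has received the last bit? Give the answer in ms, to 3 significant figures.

L = 36000 bits.
Transmission delays (L/R per hop): 6.93642, 2.11765, 0.000911392 ms; sum = 9.05497 ms.
Propagation delays (d/s per hop): 120, 120, 14.7619 ms; sum = 254.762 ms.
Processing at 2 router(s): 2 × 2 ms = 4 ms.
End-to-end = 268 ms.

268 ms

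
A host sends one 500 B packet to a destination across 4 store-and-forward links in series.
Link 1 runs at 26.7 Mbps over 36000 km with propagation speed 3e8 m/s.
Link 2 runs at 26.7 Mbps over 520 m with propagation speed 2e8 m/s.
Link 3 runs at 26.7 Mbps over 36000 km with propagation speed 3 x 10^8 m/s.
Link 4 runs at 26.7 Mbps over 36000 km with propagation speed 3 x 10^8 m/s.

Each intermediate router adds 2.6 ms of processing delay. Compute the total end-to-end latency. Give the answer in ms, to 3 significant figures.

L = 500 × 8 = 4000 bits.
Transmission delay per hop = L/R = 4000/26700000 = 0.149813 ms; 4 hops → 0.599251 ms.
Propagation delays (d/s per hop): 120, 0.0026, 120, 120 ms; sum = 360.003 ms.
Processing at 3 router(s): 3 × 2.6 ms = 7.8 ms.
End-to-end = 368 ms.

368 ms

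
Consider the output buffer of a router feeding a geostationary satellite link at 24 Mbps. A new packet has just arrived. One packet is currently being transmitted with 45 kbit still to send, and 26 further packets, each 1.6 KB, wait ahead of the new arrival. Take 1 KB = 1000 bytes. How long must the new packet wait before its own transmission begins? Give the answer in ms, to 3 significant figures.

15.7 ms

Each queued packet: L/R = 12800/24000000 = 0.533333 ms.
26 queued → 13.8667 ms.
Plus remaining 45000 bits of current packet: 1.875 ms.
Queuing delay = 15.7 ms.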